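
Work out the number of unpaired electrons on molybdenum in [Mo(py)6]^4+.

2 unpaired electrons

Summing ligand charges against the +4 overall charge gives an oxidation state of +4 for molybdenum.
Molybdenum is a group-6 element; Mo(IV) is therefore d².
In an octahedral field the d² configuration is t₂g²e_g⁰ (only one arrangement possible), giving 2 unpaired electrons.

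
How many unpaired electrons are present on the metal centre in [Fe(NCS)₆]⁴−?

Ligand charges: each isothiocyanate is −1. With an overall charge of −4 the iron centre must be in the +2 oxidation state.
Group 8 minus oxidation state 2 gives a d⁶ configuration.
The spin state decides the count: Isothiocyanate is a weak-field ligand for a first-row metal, so the complex is high-spin.
An octahedral high-spin d⁶ ion is t₂g⁴e_g², giving 4 unpaired electrons.

4 unpaired electrons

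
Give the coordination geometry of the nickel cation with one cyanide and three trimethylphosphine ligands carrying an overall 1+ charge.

square planar

Ligand charges: each cyanide is −1; trimethylphosphine is neutral. With an overall charge of +1 the nickel centre must be in the +2 oxidation state.
Ni sits in group 10, so the d-electron count is 10 − 2 = 8.
Coordination number: 4.
Cyanide and trimethylphosphine are strong-field ligands (high in the spectrochemical series).
A 3d d⁸ ion with strong-field ligands gains enough CFSE to favour square planar over tetrahedral.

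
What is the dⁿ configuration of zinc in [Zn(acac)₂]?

d10

Ligand charges: each acetylacetonate is −1. With an overall charge of 0 the zinc centre must be in the +2 oxidation state.
Zinc is a group-12 element; Zn(II) is therefore d¹⁰.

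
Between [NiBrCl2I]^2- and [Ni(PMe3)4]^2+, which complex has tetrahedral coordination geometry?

[NiBrCl2I]^2-

For [NiBrCl2I]^2-: Summing ligand charges against the −2 overall charge gives an oxidation state of +2 for nickel. Ni sits in group 10, so the d-electron count is 10 − 2 = 8. Bromide, chloride, and iodide are weak-field ligands. With weak-field ligands the CFSE gain from square planar is small, so a 3d d⁸ ion takes the sterically preferred tetrahedral geometry. → tetrahedral.
For [Ni(PMe3)4]^2+: Ligand charges: trimethylphosphine is neutral. With an overall charge of +2 the nickel centre must be in the +2 oxidation state. Nickel is a group-10 element; Ni(II) is therefore d⁸. Trimethylphosphine is a strong-field ligand (high in the spectrochemical series). A 3d d⁸ ion with strong-field ligands gains enough CFSE to favour square planar over tetrahedral. → square planar.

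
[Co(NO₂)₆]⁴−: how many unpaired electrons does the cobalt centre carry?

1

Ligand charges: each nitro (N-bound nitrite) is −1. With an overall charge of −4 the cobalt centre must be in the +2 oxidation state.
Cobalt is a group-9 element; Co(II) is therefore d⁷.
The spin state decides the count: Nitro (N-bound nitrite) is a strong-field ligand (high in the spectrochemical series) for a first-row metal, so the complex is low-spin.
An octahedral low-spin d⁷ ion is t₂g⁶e_g¹, giving 1 unpaired electron.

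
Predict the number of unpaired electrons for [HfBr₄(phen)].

0 unpaired electrons

Ligand charges: each bromide is −1; 1,10-phenanthroline is neutral. With an overall charge of 0 the hafnium centre must be in the +4 oxidation state.
Hf sits in group 4, so the d-electron count is 4 − 4 = 0.
Counting donor atoms: 4×bromide (monodentate) → 4 donors; 1×1,10-phenanthroline (bidentate) → 2 donors. Coordination number = 6.
In an octahedral field the d⁰ configuration is t₂g⁰e_g⁰, giving 0 unpaired electrons.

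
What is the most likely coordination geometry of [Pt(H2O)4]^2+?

square planar

Water is neutral; balancing the +2 overall charge requires Pt(II).
Pt sits in group 10, so the d-electron count is 10 − 2 = 8.
With 4 monodentate ligands the coordination number is 4.
A 5d d⁸ ion has a large crystal-field splitting; square planar leaves the high-energy d_{x²−y²} orbital empty and maximises CFSE.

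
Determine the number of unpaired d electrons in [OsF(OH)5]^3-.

Summing ligand charges against the −3 overall charge gives an oxidation state of +3 for osmium.
Group 8 minus oxidation state 3 gives a d⁵ configuration.
The spin state decides the count: a 5d ion has a large Δₒ and is invariably low-spin.
An octahedral low-spin d⁵ ion is t₂g⁵e_g⁰, giving 1 unpaired electron.

1 unpaired electron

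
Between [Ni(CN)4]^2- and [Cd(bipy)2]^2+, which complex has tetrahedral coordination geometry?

[Cd(bipy)2]^2+

For [Ni(CN)4]^2-: Summing ligand charges against the −2 overall charge gives an oxidation state of +2 for nickel. Nickel is a group-10 element; Ni(II) is therefore d⁸. Cyanide is a strong-field ligand (high in the spectrochemical series). A 3d d⁸ ion with strong-field ligands gains enough CFSE to favour square planar over tetrahedral. → square planar.
For [Cd(bipy)2]^2+: Ligand charges: 2,2′-bipyridine is neutral. With an overall charge of +2 the cadmium centre must be in the +2 oxidation state. Cadmium is a group-12 element; Cd(II) is therefore d¹⁰. A d¹⁰ ion has no crystal-field stabilisation preference between square planar and tetrahedral, so four ligands adopt the sterically favoured tetrahedral geometry. → tetrahedral.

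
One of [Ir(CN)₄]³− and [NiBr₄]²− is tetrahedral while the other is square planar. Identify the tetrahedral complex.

[NiBr₄]²−

For [Ir(CN)₄]³−: Each cyanide is −1; balancing the −3 overall charge requires Ir(I). Iridium is a group-9 element; Ir(I) is therefore d⁸. A 5d d⁸ ion has a large crystal-field splitting; square planar leaves the high-energy d_{x²−y²} orbital empty and maximises CFSE. → square planar.
For [NiBr₄]²−: Summing ligand charges against the −2 overall charge gives an oxidation state of +2 for nickel. Group 10 minus oxidation state 2 gives a d⁸ configuration. Bromide is a weak-field ligand. With weak-field ligands the CFSE gain from square planar is small, so a 3d d⁸ ion takes the sterically preferred tetrahedral geometry. → tetrahedral.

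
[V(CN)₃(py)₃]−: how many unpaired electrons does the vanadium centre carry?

3 unpaired electrons

Each cyanide is −1; pyridine is neutral; balancing the −1 overall charge requires V(II).
Vanadium is a group-5 element; V(II) is therefore d³.
In an octahedral field the d³ configuration is t₂g³e_g⁰ (only one arrangement possible), giving 3 unpaired electrons.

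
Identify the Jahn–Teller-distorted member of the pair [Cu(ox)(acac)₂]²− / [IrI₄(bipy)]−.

[Cu(ox)(acac)₂]²−

[Cu(ox)(acac)₂]²−: Summing ligand charges against the −2 overall charge gives an oxidation state of +2 for copper. Cu sits in group 11, so the d-electron count is 11 − 2 = 9. The t₂g⁶e_g³ configuration has an unevenly filled e_g set; the Jahn–Teller theorem predicts a tetragonal distortion (typically axial elongation) to lift the degeneracy.
[IrI₄(bipy)]−: Ligand charges: each iodide is −1; 2,2′-bipyridine is neutral. With an overall charge of −1 the iridium centre must be in the +3 oxidation state. Ir sits in group 9, so the d-electron count is 9 − 3 = 6. A 5d ion has a large Δₒ and is invariably low-spin. The d⁶ configuration leaves the e_g set evenly filled (or empty) — no strong Jahn–Teller driving force.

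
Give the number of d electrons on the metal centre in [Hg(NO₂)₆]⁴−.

d10

Ligand charges: each nitro (N-bound nitrite) is −1. With an overall charge of −4 the mercury centre must be in the +2 oxidation state.
Mercury is a group-12 element; Hg(II) is therefore d¹⁰.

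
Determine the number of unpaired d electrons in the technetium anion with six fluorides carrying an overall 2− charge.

Summing ligand charges against the −2 overall charge gives an oxidation state of +4 for technetium.
Group 7 minus oxidation state 4 gives a d³ configuration.
In an octahedral field the d³ configuration is t₂g³e_g⁰ (only one arrangement possible), giving 3 unpaired electrons.

3 unpaired electrons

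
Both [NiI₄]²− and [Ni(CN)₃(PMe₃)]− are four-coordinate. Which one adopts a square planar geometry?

[Ni(CN)₃(PMe₃)]−

For [NiI₄]²−: Each iodide is −1; balancing the −2 overall charge requires Ni(II). Ni sits in group 10, so the d-electron count is 10 − 2 = 8. Iodide is a weak-field ligand. With weak-field ligands the CFSE gain from square planar is small, so a 3d d⁸ ion takes the sterically preferred tetrahedral geometry. → tetrahedral.
For [Ni(CN)₃(PMe₃)]−: Summing ligand charges against the −1 overall charge gives an oxidation state of +2 for nickel. Ni sits in group 10, so the d-electron count is 10 − 2 = 8. Cyanide and trimethylphosphine are strong-field ligands (high in the spectrochemical series). A 3d d⁸ ion with strong-field ligands gains enough CFSE to favour square planar over tetrahedral. → square planar.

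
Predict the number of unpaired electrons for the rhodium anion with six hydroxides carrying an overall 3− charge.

Each hydroxide is −1; balancing the −3 overall charge requires Rh(III).
Group 9 minus oxidation state 3 gives a d⁶ configuration.
The spin state decides the count: a 4d ion has a large Δₒ and is invariably low-spin.
An octahedral low-spin d⁶ ion is t₂g⁶e_g⁰, giving 0 unpaired electrons.

0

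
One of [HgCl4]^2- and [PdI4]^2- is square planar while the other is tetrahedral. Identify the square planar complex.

[PdI4]^2-

For [HgCl4]^2-: Each chloride is −1; balancing the −2 overall charge requires Hg(II). Mercury is a group-12 element; Hg(II) is therefore d¹⁰. A d¹⁰ ion has no crystal-field stabilisation preference between square planar and tetrahedral, so four ligands adopt the sterically favoured tetrahedral geometry. → tetrahedral.
For [PdI4]^2-: Each iodide is −1; balancing the −2 overall charge requires Pd(II). Pd sits in group 10, so the d-electron count is 10 − 2 = 8. A 4d d⁸ ion has a large crystal-field splitting; square planar leaves the high-energy d_{x²−y²} orbital empty and maximises CFSE. → square planar.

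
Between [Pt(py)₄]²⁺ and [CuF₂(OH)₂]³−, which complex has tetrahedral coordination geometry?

For [Pt(py)₄]²⁺: Summing ligand charges against the +2 overall charge gives an oxidation state of +2 for platinum. Pt sits in group 10, so the d-electron count is 10 − 2 = 8. A 5d d⁸ ion has a large crystal-field splitting; square planar leaves the high-energy d_{x²−y²} orbital empty and maximises CFSE. → square planar.
For [CuF₂(OH)₂]³−: Each fluoride is −1; each hydroxide is −1; balancing the −3 overall charge requires Cu(I). Cu sits in group 11, so the d-electron count is 11 − 1 = 10. A d¹⁰ ion has no crystal-field stabilisation preference between square planar and tetrahedral, so four ligands adopt the sterically favoured tetrahedral geometry. → tetrahedral.

[CuF₂(OH)₂]³−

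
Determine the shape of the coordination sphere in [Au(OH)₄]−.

square planar

Summing ligand charges against the −1 overall charge gives an oxidation state of +3 for gold.
Group 11 minus oxidation state 3 gives a d⁸ configuration.
With 4 monodentate ligands the coordination number is 4.
A 5d d⁸ ion has a large crystal-field splitting; square planar leaves the high-energy d_{x²−y²} orbital empty and maximises CFSE.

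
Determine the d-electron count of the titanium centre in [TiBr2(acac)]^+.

Summing ligand charges against the +1 overall charge gives an oxidation state of +4 for titanium.
Ti sits in group 4, so the d-electron count is 4 − 4 = 0.

d⁰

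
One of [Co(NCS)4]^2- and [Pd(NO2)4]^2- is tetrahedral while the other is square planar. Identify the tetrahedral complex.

[Co(NCS)4]^2-

For [Co(NCS)4]^2-: Ligand charges: each isothiocyanate is −1. With an overall charge of −2 the cobalt centre must be in the +2 oxidation state. Co sits in group 9, so the d-electron count is 9 − 2 = 7. For a high-spin 3d d⁷ ion with weak-field ligands the small Δₜ gives little square-planar CFSE advantage, so four ligands adopt the sterically favoured tetrahedral geometry. → tetrahedral.
For [Pd(NO2)4]^2-: Each nitro (N-bound nitrite) is −1; balancing the −2 overall charge requires Pd(II). Group 10 minus oxidation state 2 gives a d⁸ configuration. A 4d d⁸ ion has a large crystal-field splitting; square planar leaves the high-energy d_{x²−y²} orbital empty and maximises CFSE. → square planar.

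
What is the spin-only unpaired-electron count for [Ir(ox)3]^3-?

Each oxalate is −2; balancing the −3 overall charge requires Ir(III).
Iridium is a group-9 element; Ir(III) is therefore d⁶.
Counting donor atoms: 3×oxalate (bidentate) → 6 donors. Coordination number = 6.
The spin state decides the count: a 5d ion has a large Δₒ and is invariably low-spin.
An octahedral low-spin d⁶ ion is t₂g⁶e_g⁰, giving 0 unpaired electrons.

0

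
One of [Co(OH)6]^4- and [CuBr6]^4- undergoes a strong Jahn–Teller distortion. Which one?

[CuBr6]^4-

[Co(OH)6]^4-: Summing ligand charges against the −4 overall charge gives an oxidation state of +2 for cobalt. Group 9 minus oxidation state 2 gives a d⁷ configuration. Hydroxide is a weak-field ligand for a first-row metal, so the complex is high-spin. The d⁷ configuration leaves the e_g set evenly filled (or empty) — no strong Jahn–Teller driving force.
[CuBr6]^4-: Summing ligand charges against the −4 overall charge gives an oxidation state of +2 for copper. Copper is a group-11 element; Cu(II) is therefore d⁹. The t₂g⁶e_g³ configuration has an unevenly filled e_g set; the Jahn–Teller theorem predicts a tetragonal distortion (typically axial elongation) to lift the degeneracy.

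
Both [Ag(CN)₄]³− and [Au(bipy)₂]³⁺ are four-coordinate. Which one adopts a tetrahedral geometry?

For [Ag(CN)₄]³−: Ligand charges: each cyanide is −1. With an overall charge of −3 the silver centre must be in the +1 oxidation state. Group 11 minus oxidation state 1 gives a d¹⁰ configuration. A d¹⁰ ion has no crystal-field stabilisation preference between square planar and tetrahedral, so four ligands adopt the sterically favoured tetrahedral geometry. → tetrahedral.
For [Au(bipy)₂]³⁺: 2,2′-bipyridine is neutral; balancing the +3 overall charge requires Au(III). Gold is a group-11 element; Au(III) is therefore d⁸. A 5d d⁸ ion has a large crystal-field splitting; square planar leaves the high-energy d_{x²−y²} orbital empty and maximises CFSE. → square planar.

[Ag(CN)₄]³−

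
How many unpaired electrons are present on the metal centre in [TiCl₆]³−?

1

Ligand charges: each chloride is −1. With an overall charge of −3 the titanium centre must be in the +3 oxidation state.
Group 4 minus oxidation state 3 gives a d¹ configuration.
In an octahedral field the d¹ configuration is t₂g¹e_g⁰ (only one arrangement possible), giving 1 unpaired electron.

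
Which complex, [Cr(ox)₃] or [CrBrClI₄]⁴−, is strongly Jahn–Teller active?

[Cr(ox)₃]: Each oxalate is −2; balancing the 0 overall charge requires Cr(VI). Chromium is a group-6 element; Cr(VI) is therefore d⁰. The d⁰ configuration leaves the e_g set evenly filled (or empty) — no strong Jahn–Teller driving force.
[CrBrClI₄]⁴−: Each bromide is −1; each chloride is −1; each iodide is −1; balancing the −4 overall charge requires Cr(II). Cr sits in group 6, so the d-electron count is 6 − 2 = 4. Bromide, chloride, and iodide are weak-field ligands for a first-row metal, so the complex is high-spin. The t₂g³e_g¹ (high-spin) configuration has an unevenly filled e_g set; the Jahn–Teller theorem predicts a tetragonal distortion (typically axial elongation) to lift the degeneracy.

[CrBrClI₄]⁴−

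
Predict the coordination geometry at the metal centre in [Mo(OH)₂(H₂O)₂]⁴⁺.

Summing ligand charges against the +4 overall charge gives an oxidation state of +6 for molybdenum.
Group 6 minus oxidation state 6 gives a d⁰ configuration.
With 4 monodentate ligands the coordination number is 4.
A d⁰ ion has no crystal-field stabilisation preference between square planar and tetrahedral, so four ligands adopt the sterically favoured tetrahedral geometry.

tetrahedral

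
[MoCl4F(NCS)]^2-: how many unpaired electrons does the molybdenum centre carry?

Ligand charges: each chloride is −1; each fluoride is −1; each isothiocyanate is −1. With an overall charge of −2 the molybdenum centre must be in the +4 oxidation state.
Mo sits in group 6, so the d-electron count is 6 − 4 = 2.
In an octahedral field the d² configuration is t₂g²e_g⁰ (only one arrangement possible), giving 2 unpaired electrons.

2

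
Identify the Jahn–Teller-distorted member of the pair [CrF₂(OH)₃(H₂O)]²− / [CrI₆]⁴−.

[CrI₆]⁴−

[CrF₂(OH)₃(H₂O)]²−: Each fluoride is −1; each hydroxide is −1; water is neutral; balancing the −2 overall charge requires Cr(III). Group 6 minus oxidation state 3 gives a d³ configuration. The d³ configuration leaves the e_g set evenly filled (or empty) — no strong Jahn–Teller driving force.
[CrI₆]⁴−: Summing ligand charges against the −4 overall charge gives an oxidation state of +2 for chromium. Chromium is a group-6 element; Cr(II) is therefore d⁴. Iodide is a weak-field ligand for a first-row metal, so the complex is high-spin. The t₂g³e_g¹ (high-spin) configuration has an unevenly filled e_g set; the Jahn–Teller theorem predicts a tetragonal distortion (typically axial elongation) to lift the degeneracy.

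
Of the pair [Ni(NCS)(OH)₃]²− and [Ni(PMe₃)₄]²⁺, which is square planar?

[Ni(PMe₃)₄]²⁺

For [Ni(NCS)(OH)₃]²−: Summing ligand charges against the −2 overall charge gives an oxidation state of +2 for nickel. Ni sits in group 10, so the d-electron count is 10 − 2 = 8. Hydroxide and isothiocyanate are weak-field ligands. With weak-field ligands the CFSE gain from square planar is small, so a 3d d⁸ ion takes the sterically preferred tetrahedral geometry. → tetrahedral.
For [Ni(PMe₃)₄]²⁺: Summing ligand charges against the +2 overall charge gives an oxidation state of +2 for nickel. Group 10 minus oxidation state 2 gives a d⁸ configuration. Trimethylphosphine is a strong-field ligand (high in the spectrochemical series). A 3d d⁸ ion with strong-field ligands gains enough CFSE to favour square planar over tetrahedral. → square planar.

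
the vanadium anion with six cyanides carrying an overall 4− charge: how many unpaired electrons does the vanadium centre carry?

Summing ligand charges against the −4 overall charge gives an oxidation state of +2 for vanadium.
V sits in group 5, so the d-electron count is 5 − 2 = 3.
In an octahedral field the d³ configuration is t₂g³e_g⁰ (only one arrangement possible), giving 3 unpaired electrons.

3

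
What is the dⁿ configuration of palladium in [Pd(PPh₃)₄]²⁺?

d⁸

Triphenylphosphine is neutral; balancing the +2 overall charge requires Pd(II).
Group 10 minus oxidation state 2 gives a d⁸ configuration.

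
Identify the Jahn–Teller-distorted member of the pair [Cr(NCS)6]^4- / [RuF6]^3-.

[Cr(NCS)6]^4-: Summing ligand charges against the −4 overall charge gives an oxidation state of +2 for chromium. Group 6 minus oxidation state 2 gives a d⁴ configuration. Isothiocyanate is a weak-field ligand for a first-row metal, so the complex is high-spin. The t₂g³e_g¹ (high-spin) configuration has an unevenly filled e_g set; the Jahn–Teller theorem predicts a tetragonal distortion (typically axial elongation) to lift the degeneracy.
[RuF6]^3-: Each fluoride is −1; balancing the −3 overall charge requires Ru(III). Group 8 minus oxidation state 3 gives a d⁵ configuration. A 4d ion has a large Δₒ and is invariably low-spin. The d⁵ configuration leaves the e_g set evenly filled (or empty) — no strong Jahn–Teller driving force.

[Cr(NCS)6]^4-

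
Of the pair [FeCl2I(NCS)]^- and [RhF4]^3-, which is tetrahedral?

For [FeCl2I(NCS)]^-: Each chloride is −1; each iodide is −1; each isothiocyanate is −1; balancing the −1 overall charge requires Fe(III). Iron is a group-8 element; Fe(III) is therefore d⁵. A high-spin d⁵ ion has zero CFSE in either geometry, so four ligands adopt the sterically favoured tetrahedral geometry. → tetrahedral.
For [RhF4]^3-: Summing ligand charges against the −3 overall charge gives an oxidation state of +1 for rhodium. Rhodium is a group-9 element; Rh(I) is therefore d⁸. A 4d d⁸ ion has a large crystal-field splitting; square planar leaves the high-energy d_{x²−y²} orbital empty and maximises CFSE. → square planar.

[FeCl2I(NCS)]^-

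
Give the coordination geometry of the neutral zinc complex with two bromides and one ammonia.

trigonal planar

Summing ligand charges against the 0 overall charge gives an oxidation state of +2 for zinc.
Group 12 minus oxidation state 2 gives a d¹⁰ configuration.
Coordination number: 3.
Three ligands around a d¹⁰ centre minimise repulsion in a trigonal-planar arrangement.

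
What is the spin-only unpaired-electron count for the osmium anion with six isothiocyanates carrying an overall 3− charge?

Each isothiocyanate is −1; balancing the −3 overall charge requires Os(III).
Group 8 minus oxidation state 3 gives a d⁵ configuration.
The spin state decides the count: a 5d ion has a large Δₒ and is invariably low-spin.
An octahedral low-spin d⁵ ion is t₂g⁵e_g⁰, giving 1 unpaired electron.

1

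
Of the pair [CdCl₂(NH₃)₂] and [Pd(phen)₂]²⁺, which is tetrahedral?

For [CdCl₂(NH₃)₂]: Each chloride is −1; ammonia is neutral; balancing the 0 overall charge requires Cd(II). Group 12 minus oxidation state 2 gives a d¹⁰ configuration. A d¹⁰ ion has no crystal-field stabilisation preference between square planar and tetrahedral, so four ligands adopt the sterically favoured tetrahedral geometry. → tetrahedral.
For [Pd(phen)₂]²⁺: Summing ligand charges against the +2 overall charge gives an oxidation state of +2 for palladium. Palladium is a group-10 element; Pd(II) is therefore d⁸. A 4d d⁸ ion has a large crystal-field splitting; square planar leaves the high-energy d_{x²−y²} orbital empty and maximises CFSE. → square planar.

[CdCl₂(NH₃)₂]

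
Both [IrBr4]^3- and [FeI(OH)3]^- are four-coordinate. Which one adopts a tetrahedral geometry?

For [IrBr4]^3-: Summing ligand charges against the −3 overall charge gives an oxidation state of +1 for iridium. Ir sits in group 9, so the d-electron count is 9 − 1 = 8. A 5d d⁸ ion has a large crystal-field splitting; square planar leaves the high-energy d_{x²−y²} orbital empty and maximises CFSE. → square planar.
For [FeI(OH)3]^-: Ligand charges: each iodide is −1; each hydroxide is −1. With an overall charge of −1 the iron centre must be in the +3 oxidation state. Iron is a group-8 element; Fe(III) is therefore d⁵. A high-spin d⁵ ion has zero CFSE in either geometry, so four ligands adopt the sterically favoured tetrahedral geometry. → tetrahedral.

[FeI(OH)3]^-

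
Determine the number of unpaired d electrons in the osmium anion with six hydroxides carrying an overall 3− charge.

Ligand charges: each hydroxide is −1. With an overall charge of −3 the osmium centre must be in the +3 oxidation state.
Group 8 minus oxidation state 3 gives a d⁵ configuration.
The spin state decides the count: a 5d ion has a large Δₒ and is invariably low-spin.
An octahedral low-spin d⁵ ion is t₂g⁵e_g⁰, giving 1 unpaired electron.

1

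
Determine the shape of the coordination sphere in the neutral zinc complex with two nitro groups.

Each nitro (N-bound nitrite) is −1; balancing the 0 overall charge requires Zn(II).
Zinc is a group-12 element; Zn(II) is therefore d¹⁰.
With 2 monodentate ligands the coordination number is 2.
A d¹⁰ ion with only two ligands adopts a linear arrangement (sp hybridisation; no CFSE preference).

linear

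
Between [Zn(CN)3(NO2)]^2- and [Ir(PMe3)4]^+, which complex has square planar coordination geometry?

[Ir(PMe3)4]^+

For [Zn(CN)3(NO2)]^2-: Summing ligand charges against the −2 overall charge gives an oxidation state of +2 for zinc. Zinc is a group-12 element; Zn(II) is therefore d¹⁰. A d¹⁰ ion has no crystal-field stabilisation preference between square planar and tetrahedral, so four ligands adopt the sterically favoured tetrahedral geometry. → tetrahedral.
For [Ir(PMe3)4]^+: Trimethylphosphine is neutral; balancing the +1 overall charge requires Ir(I). Group 9 minus oxidation state 1 gives a d⁸ configuration. A 5d d⁸ ion has a large crystal-field splitting; square planar leaves the high-energy d_{x²−y²} orbital empty and maximises CFSE. → square planar.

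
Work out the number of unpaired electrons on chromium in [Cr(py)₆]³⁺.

3

Ligand charges: pyridine is neutral. With an overall charge of +3 the chromium centre must be in the +3 oxidation state.
Cr sits in group 6, so the d-electron count is 6 − 3 = 3.
In an octahedral field the d³ configuration is t₂g³e_g⁰ (only one arrangement possible), giving 3 unpaired electrons.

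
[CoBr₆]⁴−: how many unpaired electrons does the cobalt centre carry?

Summing ligand charges against the −4 overall charge gives an oxidation state of +2 for cobalt.
Cobalt is a group-9 element; Co(II) is therefore d⁷.
The spin state decides the count: Bromide is a weak-field ligand for a first-row metal, so the complex is high-spin.
An octahedral high-spin d⁷ ion is t₂g⁵e_g², giving 3 unpaired electrons.

3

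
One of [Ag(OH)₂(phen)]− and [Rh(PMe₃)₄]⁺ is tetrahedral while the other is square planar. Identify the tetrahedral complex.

[Ag(OH)₂(phen)]−

For [Ag(OH)₂(phen)]−: Ligand charges: each hydroxide is −1; 1,10-phenanthroline is neutral. With an overall charge of −1 the silver centre must be in the +1 oxidation state. Ag sits in group 11, so the d-electron count is 11 − 1 = 10. A d¹⁰ ion has no crystal-field stabilisation preference between square planar and tetrahedral, so four ligands adopt the sterically favoured tetrahedral geometry. → tetrahedral.
For [Rh(PMe₃)₄]⁺: Trimethylphosphine is neutral; balancing the +1 overall charge requires Rh(I). Group 9 minus oxidation state 1 gives a d⁸ configuration. A 4d d⁸ ion has a large crystal-field splitting; square planar leaves the high-energy d_{x²−y²} orbital empty and maximises CFSE. → square planar.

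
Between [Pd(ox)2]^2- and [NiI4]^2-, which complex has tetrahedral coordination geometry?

For [Pd(ox)2]^2-: Summing ligand charges against the −2 overall charge gives an oxidation state of +2 for palladium. Group 10 minus oxidation state 2 gives a d⁸ configuration. A 4d d⁸ ion has a large crystal-field splitting; square planar leaves the high-energy d_{x²−y²} orbital empty and maximises CFSE. → square planar.
For [NiI4]^2-: Ligand charges: each iodide is −1. With an overall charge of −2 the nickel centre must be in the +2 oxidation state. Ni sits in group 10, so the d-electron count is 10 − 2 = 8. Iodide is a weak-field ligand. With weak-field ligands the CFSE gain from square planar is small, so a 3d d⁸ ion takes the sterically preferred tetrahedral geometry. → tetrahedral.

[NiI4]^2-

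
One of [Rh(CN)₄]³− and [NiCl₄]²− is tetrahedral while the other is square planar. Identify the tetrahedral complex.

For [Rh(CN)₄]³−: Ligand charges: each cyanide is −1. With an overall charge of −3 the rhodium centre must be in the +1 oxidation state. Group 9 minus oxidation state 1 gives a d⁸ configuration. A 4d d⁸ ion has a large crystal-field splitting; square planar leaves the high-energy d_{x²−y²} orbital empty and maximises CFSE. → square planar.
For [NiCl₄]²−: Each chloride is −1; balancing the −2 overall charge requires Ni(II). Group 10 minus oxidation state 2 gives a d⁸ configuration. Chloride is a weak-field ligand. With weak-field ligands the CFSE gain from square planar is small, so a 3d d⁸ ion takes the sterically preferred tetrahedral geometry. → tetrahedral.

[NiCl₄]²−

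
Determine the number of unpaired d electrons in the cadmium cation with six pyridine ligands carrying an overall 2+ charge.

Summing ligand charges against the +2 overall charge gives an oxidation state of +2 for cadmium.
Group 12 minus oxidation state 2 gives a d¹⁰ configuration.
In an octahedral field the d¹⁰ configuration is t₂g⁶e_g⁴, giving 0 unpaired electrons.

0 unpaired electrons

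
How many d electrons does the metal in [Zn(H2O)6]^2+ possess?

Summing ligand charges against the +2 overall charge gives an oxidation state of +2 for zinc.
Zinc is a group-12 element; Zn(II) is therefore d¹⁰.

d10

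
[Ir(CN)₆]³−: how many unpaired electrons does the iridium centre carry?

0

Ligand charges: each cyanide is −1. With an overall charge of −3 the iridium centre must be in the +3 oxidation state.
Ir sits in group 9, so the d-electron count is 9 − 3 = 6.
The spin state decides the count: a 5d ion has a large Δₒ and is invariably low-spin.
An octahedral low-spin d⁶ ion is t₂g⁶e_g⁰, giving 0 unpaired electrons.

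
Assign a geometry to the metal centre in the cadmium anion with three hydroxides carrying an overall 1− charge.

trigonal planar

Ligand charges: each hydroxide is −1. With an overall charge of −1 the cadmium centre must be in the +2 oxidation state.
Cadmium is a group-12 element; Cd(II) is therefore d¹⁰.
With 3 monodentate ligands the coordination number is 3.
Three ligands around a d¹⁰ centre minimise repulsion in a trigonal-planar arrangement.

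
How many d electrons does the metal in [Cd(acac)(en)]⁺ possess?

d¹⁰

Ligand charges: each acetylacetonate is −1; ethylenediamine is neutral. With an overall charge of +1 the cadmium centre must be in the +2 oxidation state.
Group 12 minus oxidation state 2 gives a d¹⁰ configuration.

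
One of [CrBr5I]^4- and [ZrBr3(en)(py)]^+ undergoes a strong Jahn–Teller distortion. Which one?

[CrBr5I]^4-: Summing ligand charges against the −4 overall charge gives an oxidation state of +2 for chromium. Chromium is a group-6 element; Cr(II) is therefore d⁴. Bromide and iodide are weak-field ligands for a first-row metal, so the complex is high-spin. The t₂g³e_g¹ (high-spin) configuration has an unevenly filled e_g set; the Jahn–Teller theorem predicts a tetragonal distortion (typically axial elongation) to lift the degeneracy.
[ZrBr3(en)(py)]^+: Ligand charges: each bromide is −1; ethylenediamine is neutral; pyridine is neutral. With an overall charge of +1 the zirconium centre must be in the +4 oxidation state. Zirconium is a group-4 element; Zr(IV) is therefore d⁰. The d⁰ configuration leaves the e_g set evenly filled (or empty) — no strong Jahn–Teller driving force.

[CrBr5I]^4-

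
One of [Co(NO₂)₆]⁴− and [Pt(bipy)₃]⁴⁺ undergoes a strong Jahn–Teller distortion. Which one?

[Co(NO₂)₆]⁴−: Ligand charges: each nitro (N-bound nitrite) is −1. With an overall charge of −4 the cobalt centre must be in the +2 oxidation state. Cobalt is a group-9 element; Co(II) is therefore d⁷. Nitro (N-bound nitrite) is a strong-field ligand (high in the spectrochemical series) for a first-row metal, so the complex is low-spin. The t₂g⁶e_g¹ (low-spin) configuration has an unevenly filled e_g set; the Jahn–Teller theorem predicts a tetragonal distortion (typically axial elongation) to lift the degeneracy.
[Pt(bipy)₃]⁴⁺: Ligand charges: 2,2′-bipyridine is neutral. With an overall charge of +4 the platinum centre must be in the +4 oxidation state. Group 10 minus oxidation state 4 gives a d⁶ configuration. A 5d ion has a large Δₒ and is invariably low-spin. The d⁶ configuration leaves the e_g set evenly filled (or empty) — no strong Jahn–Teller driving force.

[Co(NO₂)₆]⁴−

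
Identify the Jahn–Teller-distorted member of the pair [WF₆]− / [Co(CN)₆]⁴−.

[Co(CN)₆]⁴−

[WF₆]−: Each fluoride is −1; balancing the −1 overall charge requires W(V). Group 6 minus oxidation state 5 gives a d¹ configuration. The d¹ configuration leaves the e_g set evenly filled (or empty) — no strong Jahn–Teller driving force.
[Co(CN)₆]⁴−: Ligand charges: each cyanide is −1. With an overall charge of −4 the cobalt centre must be in the +2 oxidation state. Cobalt is a group-9 element; Co(II) is therefore d⁷. Cyanide is a strong-field ligand (high in the spectrochemical series) for a first-row metal, so the complex is low-spin. The t₂g⁶e_g¹ (low-spin) configuration has an unevenly filled e_g set; the Jahn–Teller theorem predicts a tetragonal distortion (typically axial elongation) to lift the degeneracy.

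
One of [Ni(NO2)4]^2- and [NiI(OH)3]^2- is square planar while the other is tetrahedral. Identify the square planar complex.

[Ni(NO2)4]^2-

For [Ni(NO2)4]^2-: Ligand charges: each nitro (N-bound nitrite) is −1. With an overall charge of −2 the nickel centre must be in the +2 oxidation state. Group 10 minus oxidation state 2 gives a d⁸ configuration. Nitro (N-bound nitrite) is a strong-field ligand (high in the spectrochemical series). A 3d d⁸ ion with strong-field ligands gains enough CFSE to favour square planar over tetrahedral. → square planar.
For [NiI(OH)3]^2-: Ligand charges: each iodide is −1; each hydroxide is −1. With an overall charge of −2 the nickel centre must be in the +2 oxidation state. Ni sits in group 10, so the d-electron count is 10 − 2 = 8. Hydroxide and iodide are weak-field ligands. With weak-field ligands the CFSE gain from square planar is small, so a 3d d⁸ ion takes the sterically preferred tetrahedral geometry. → tetrahedral.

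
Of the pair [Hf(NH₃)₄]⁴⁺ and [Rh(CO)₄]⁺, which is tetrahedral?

[Hf(NH₃)₄]⁴⁺

For [Hf(NH₃)₄]⁴⁺: Ammonia is neutral; balancing the +4 overall charge requires Hf(IV). Hf sits in group 4, so the d-electron count is 4 − 4 = 0. A d⁰ ion has no crystal-field stabilisation preference between square planar and tetrahedral, so four ligands adopt the sterically favoured tetrahedral geometry. → tetrahedral.
For [Rh(CO)₄]⁺: Ligand charges: carbonyl is neutral. With an overall charge of +1 the rhodium centre must be in the +1 oxidation state. Rh sits in group 9, so the d-electron count is 9 − 1 = 8. A 4d d⁸ ion has a large crystal-field splitting; square planar leaves the high-energy d_{x²−y²} orbital empty and maximises CFSE. → square planar.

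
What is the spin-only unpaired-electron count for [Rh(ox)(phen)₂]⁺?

0

Ligand charges: each oxalate is −2; 1,10-phenanthroline is neutral. With an overall charge of +1 the rhodium centre must be in the +3 oxidation state.
Rhodium is a group-9 element; Rh(III) is therefore d⁶.
Counting donor atoms: 1×oxalate (bidentate) → 2 donors; 2×1,10-phenanthroline (bidentate) → 4 donors. Coordination number = 6.
The spin state decides the count: a 4d ion has a large Δₒ and is invariably low-spin.
An octahedral low-spin d⁶ ion is t₂g⁶e_g⁰, giving 0 unpaired electrons.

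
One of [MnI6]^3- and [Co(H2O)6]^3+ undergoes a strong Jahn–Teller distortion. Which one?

[MnI6]^3-

[MnI6]^3-: Ligand charges: each iodide is −1. With an overall charge of −3 the manganese centre must be in the +3 oxidation state. Group 7 minus oxidation state 3 gives a d⁴ configuration. Iodide is a weak-field ligand for a first-row metal, so the complex is high-spin. The t₂g³e_g¹ (high-spin) configuration has an unevenly filled e_g set; the Jahn–Teller theorem predicts a tetragonal distortion (typically axial elongation) to lift the degeneracy.
[Co(H2O)6]^3+: Water is neutral; balancing the +3 overall charge requires Co(III). Co sits in group 9, so the d-electron count is 9 − 3 = 6. Co(III) has an exceptionally large octahedral splitting and is low-spin with essentially every ligand except fluoride. The d⁶ configuration leaves the e_g set evenly filled (or empty) — no strong Jahn–Teller driving force.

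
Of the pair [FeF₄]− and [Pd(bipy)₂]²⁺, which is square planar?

For [FeF₄]−: Summing ligand charges against the −1 overall charge gives an oxidation state of +3 for iron. Group 8 minus oxidation state 3 gives a d⁵ configuration. A high-spin d⁵ ion has zero CFSE in either geometry, so four ligands adopt the sterically favoured tetrahedral geometry. → tetrahedral.
For [Pd(bipy)₂]²⁺: Summing ligand charges against the +2 overall charge gives an oxidation state of +2 for palladium. Palladium is a group-10 element; Pd(II) is therefore d⁸. A 4d d⁸ ion has a large crystal-field splitting; square planar leaves the high-energy d_{x²−y²} orbital empty and maximises CFSE. → square planar.

[Pd(bipy)₂]²⁺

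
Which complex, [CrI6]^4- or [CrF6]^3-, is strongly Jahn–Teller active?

[CrI6]^4-

[CrI6]^4-: Ligand charges: each iodide is −1. With an overall charge of −4 the chromium centre must be in the +2 oxidation state. Group 6 minus oxidation state 2 gives a d⁴ configuration. Iodide is a weak-field ligand for a first-row metal, so the complex is high-spin. The t₂g³e_g¹ (high-spin) configuration has an unevenly filled e_g set; the Jahn–Teller theorem predicts a tetragonal distortion (typically axial elongation) to lift the degeneracy.
[CrF6]^3-: Ligand charges: each fluoride is −1. With an overall charge of −3 the chromium centre must be in the +3 oxidation state. Group 6 minus oxidation state 3 gives a d³ configuration. The d³ configuration leaves the e_g set evenly filled (or empty) — no strong Jahn–Teller driving force.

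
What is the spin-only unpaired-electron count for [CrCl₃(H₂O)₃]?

Summing ligand charges against the 0 overall charge gives an oxidation state of +3 for chromium.
Chromium is a group-6 element; Cr(III) is therefore d³.
In an octahedral field the d³ configuration is t₂g³e_g⁰ (only one arrangement possible), giving 3 unpaired electrons.

3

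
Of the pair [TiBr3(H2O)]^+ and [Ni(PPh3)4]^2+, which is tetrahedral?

For [TiBr3(H2O)]^+: Summing ligand charges against the +1 overall charge gives an oxidation state of +4 for titanium. Titanium is a group-4 element; Ti(IV) is therefore d⁰. A d⁰ ion has no crystal-field stabilisation preference between square planar and tetrahedral, so four ligands adopt the sterically favoured tetrahedral geometry. → tetrahedral.
For [Ni(PPh3)4]^2+: Ligand charges: triphenylphosphine is neutral. With an overall charge of +2 the nickel centre must be in the +2 oxidation state. Ni sits in group 10, so the d-electron count is 10 − 2 = 8. Triphenylphosphine is a strong-field ligand (high in the spectrochemical series). A 3d d⁸ ion with strong-field ligands gains enough CFSE to favour square planar over tetrahedral. → square planar.

[TiBr3(H2O)]^+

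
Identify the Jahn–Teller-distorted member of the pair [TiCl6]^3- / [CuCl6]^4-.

[TiCl6]^3-: Summing ligand charges against the −3 overall charge gives an oxidation state of +3 for titanium. Group 4 minus oxidation state 3 gives a d¹ configuration. The d¹ configuration leaves the e_g set evenly filled (or empty) — no strong Jahn–Teller driving force.
[CuCl6]^4-: Each chloride is −1; balancing the −4 overall charge requires Cu(II). Copper is a group-11 element; Cu(II) is therefore d⁹. The t₂g⁶e_g³ configuration has an unevenly filled e_g set; the Jahn–Teller theorem predicts a tetragonal distortion (typically axial elongation) to lift the degeneracy.

[CuCl6]^4-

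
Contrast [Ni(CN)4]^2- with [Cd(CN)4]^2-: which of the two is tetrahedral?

For [Ni(CN)4]^2-: Ligand charges: each cyanide is −1. With an overall charge of −2 the nickel centre must be in the +2 oxidation state. Nickel is a group-10 element; Ni(II) is therefore d⁸. Cyanide is a strong-field ligand (high in the spectrochemical series). A 3d d⁸ ion with strong-field ligands gains enough CFSE to favour square planar over tetrahedral. → square planar.
For [Cd(CN)4]^2-: Ligand charges: each cyanide is −1. With an overall charge of −2 the cadmium centre must be in the +2 oxidation state. Cd sits in group 12, so the d-electron count is 12 − 2 = 10. A d¹⁰ ion has no crystal-field stabilisation preference between square planar and tetrahedral, so four ligands adopt the sterically favoured tetrahedral geometry. → tetrahedral.

[Cd(CN)4]^2-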